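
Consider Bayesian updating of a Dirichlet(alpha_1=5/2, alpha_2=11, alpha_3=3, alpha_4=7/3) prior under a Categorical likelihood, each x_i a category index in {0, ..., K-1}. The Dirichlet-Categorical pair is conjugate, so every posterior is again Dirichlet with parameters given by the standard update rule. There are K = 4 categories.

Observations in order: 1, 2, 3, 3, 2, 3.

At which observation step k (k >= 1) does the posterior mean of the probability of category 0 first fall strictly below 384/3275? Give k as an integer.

k = 3

obs 1: x=1 → posterior Dirichlet(5/2, 12, 3, 7/3)
obs 2: x=2 → posterior Dirichlet(5/2, 12, 4, 7/3)
obs 3: x=3 → posterior Dirichlet(5/2, 12, 4, 10/3)
obs 4: x=3 → posterior Dirichlet(5/2, 12, 4, 13/3)
obs 5: x=2 → posterior Dirichlet(5/2, 12, 5, 13/3)
obs 6: x=3 → posterior Dirichlet(5/2, 12, 5, 16/3)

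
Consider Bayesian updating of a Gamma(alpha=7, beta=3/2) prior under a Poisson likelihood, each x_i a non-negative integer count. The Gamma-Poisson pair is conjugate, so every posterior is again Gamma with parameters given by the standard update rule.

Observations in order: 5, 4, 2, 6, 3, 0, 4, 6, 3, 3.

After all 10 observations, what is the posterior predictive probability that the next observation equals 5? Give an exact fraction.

1758956164841377269929023721830397415055918601191669762347281632416/12621774483536188886587657044524579674771302961744368076324462890625

obs 1: x=5 → posterior Gamma(12, 5/2)
obs 2: x=4 → posterior Gamma(16, 7/2)
obs 3: x=2 → posterior Gamma(18, 9/2)
obs 4: x=6 → posterior Gamma(24, 11/2)
obs 5: x=3 → posterior Gamma(27, 13/2)
obs 6: x=0 → posterior Gamma(27, 15/2)
obs 7: x=4 → posterior Gamma(31, 17/2)
obs 8: x=6 → posterior Gamma(37, 19/2)
obs 9: x=3 → posterior Gamma(40, 21/2)
obs 10: x=3 → posterior Gamma(43, 23/2)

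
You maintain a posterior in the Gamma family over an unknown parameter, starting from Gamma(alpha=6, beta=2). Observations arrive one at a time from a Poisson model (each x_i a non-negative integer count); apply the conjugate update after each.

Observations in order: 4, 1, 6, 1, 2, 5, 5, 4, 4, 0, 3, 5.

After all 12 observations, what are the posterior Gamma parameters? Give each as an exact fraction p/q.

obs 1: x=4 → posterior Gamma(10, 3)
obs 2: x=1 → posterior Gamma(11, 4)
obs 3: x=6 → posterior Gamma(17, 5)
obs 4: x=1 → posterior Gamma(18, 6)
obs 5: x=2 → posterior Gamma(20, 7)
obs 6: x=5 → posterior Gamma(25, 8)
obs 7: x=5 → posterior Gamma(30, 9)
obs 8: x=4 → posterior Gamma(34, 10)
obs 9: x=4 → posterior Gamma(38, 11)
obs 10: x=0 → posterior Gamma(38, 12)
obs 11: x=3 → posterior Gamma(41, 13)
obs 12: x=5 → posterior Gamma(46, 14)

alpha=46, beta=14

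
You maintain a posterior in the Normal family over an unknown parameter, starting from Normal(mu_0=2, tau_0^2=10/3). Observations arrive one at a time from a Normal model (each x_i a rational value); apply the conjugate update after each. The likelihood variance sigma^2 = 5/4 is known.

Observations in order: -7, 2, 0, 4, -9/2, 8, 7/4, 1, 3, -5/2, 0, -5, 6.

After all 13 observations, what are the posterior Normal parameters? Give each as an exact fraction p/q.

mu_0=60/107, tau_0^2=10/107

obs 1: x=-7 → posterior Normal(-50/11, 10/11)
obs 2: x=2 → posterior Normal(-34/19, 10/19)
obs 3: x=0 → posterior Normal(-34/27, 10/27)
obs 4: x=4 → posterior Normal(-2/35, 2/7)
obs 5: x=-9/2 → posterior Normal(-38/43, 10/43)
obs 6: x=8 → posterior Normal(26/51, 10/51)
obs 7: x=7/4 → posterior Normal(40/59, 10/59)
obs 8: x=1 → posterior Normal(48/67, 10/67)
obs 9: x=3 → posterior Normal(24/25, 2/15)
obs 10: x=-5/2 → posterior Normal(52/83, 10/83)
obs 11: x=0 → posterior Normal(4/7, 10/91)
obs 12: x=-5 → posterior Normal(4/33, 10/99)
obs 13: x=6 → posterior Normal(60/107, 10/107)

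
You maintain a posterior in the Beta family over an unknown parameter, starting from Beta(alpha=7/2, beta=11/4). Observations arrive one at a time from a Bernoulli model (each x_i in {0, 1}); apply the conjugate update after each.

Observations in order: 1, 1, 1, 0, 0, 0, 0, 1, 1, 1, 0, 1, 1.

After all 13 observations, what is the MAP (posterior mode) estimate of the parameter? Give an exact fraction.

14/23

obs 1: x=1 → posterior Beta(9/2, 11/4)
obs 2: x=1 → posterior Beta(11/2, 11/4)
obs 3: x=1 → posterior Beta(13/2, 11/4)
obs 4: x=0 → posterior Beta(13/2, 15/4)
obs 5: x=0 → posterior Beta(13/2, 19/4)
obs 6: x=0 → posterior Beta(13/2, 23/4)
obs 7: x=0 → posterior Beta(13/2, 27/4)
obs 8: x=1 → posterior Beta(15/2, 27/4)
obs 9: x=1 → posterior Beta(17/2, 27/4)
obs 10: x=1 → posterior Beta(19/2, 27/4)
obs 11: x=0 → posterior Beta(19/2, 31/4)
obs 12: x=1 → posterior Beta(21/2, 31/4)
obs 13: x=1 → posterior Beta(23/2, 31/4)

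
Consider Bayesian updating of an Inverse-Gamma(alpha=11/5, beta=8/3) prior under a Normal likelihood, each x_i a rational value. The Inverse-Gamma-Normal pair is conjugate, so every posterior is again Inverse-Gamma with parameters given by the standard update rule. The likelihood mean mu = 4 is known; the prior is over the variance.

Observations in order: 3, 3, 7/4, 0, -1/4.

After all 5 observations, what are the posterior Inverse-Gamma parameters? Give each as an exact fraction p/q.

alpha=47/10, beta=1115/48

obs 1: x=3 → posterior Inverse-Gamma(27/10, 19/6)
obs 2: x=3 → posterior Inverse-Gamma(16/5, 11/3)
obs 3: x=7/4 → posterior Inverse-Gamma(37/10, 595/96)
obs 4: x=0 → posterior Inverse-Gamma(21/5, 1363/96)
obs 5: x=-1/4 → posterior Inverse-Gamma(47/10, 1115/48)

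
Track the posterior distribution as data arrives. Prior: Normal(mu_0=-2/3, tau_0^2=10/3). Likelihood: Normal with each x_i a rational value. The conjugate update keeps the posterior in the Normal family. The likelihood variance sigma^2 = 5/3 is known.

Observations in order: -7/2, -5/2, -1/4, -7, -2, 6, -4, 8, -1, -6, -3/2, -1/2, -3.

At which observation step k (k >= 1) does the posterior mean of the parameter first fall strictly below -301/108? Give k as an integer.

k = 4

obs 1: x=-7/2 → posterior Normal(-23/9, 10/9)
obs 2: x=-5/2 → posterior Normal(-38/15, 2/3)
obs 3: x=-1/4 → posterior Normal(-79/42, 10/21)
obs 4: x=-7 → posterior Normal(-163/54, 10/27)
obs 5: x=-2 → posterior Normal(-17/6, 10/33)
obs 6: x=6 → posterior Normal(-115/78, 10/39)
obs 7: x=-4 → posterior Normal(-163/90, 2/9)
obs 8: x=8 → posterior Normal(-67/102, 10/51)
obs 9: x=-1 → posterior Normal(-79/114, 10/57)
obs 10: x=-6 → posterior Normal(-151/126, 10/63)
obs 11: x=-3/2 → posterior Normal(-169/138, 10/69)
obs 12: x=-1/2 → posterior Normal(-7/6, 2/15)
obs 13: x=-3 → posterior Normal(-211/162, 10/81)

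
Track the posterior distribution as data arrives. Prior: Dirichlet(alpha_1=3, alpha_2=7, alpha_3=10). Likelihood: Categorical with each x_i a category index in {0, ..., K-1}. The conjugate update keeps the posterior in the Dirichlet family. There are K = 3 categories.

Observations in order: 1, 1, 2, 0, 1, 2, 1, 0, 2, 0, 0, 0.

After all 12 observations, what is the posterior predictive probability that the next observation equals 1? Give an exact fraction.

11/32

obs 1: x=1 → posterior Dirichlet(3, 8, 10)
obs 2: x=1 → posterior Dirichlet(3, 9, 10)
obs 3: x=2 → posterior Dirichlet(3, 9, 11)
obs 4: x=0 → posterior Dirichlet(4, 9, 11)
obs 5: x=1 → posterior Dirichlet(4, 10, 11)
obs 6: x=2 → posterior Dirichlet(4, 10, 12)
obs 7: x=1 → posterior Dirichlet(4, 11, 12)
obs 8: x=0 → posterior Dirichlet(5, 11, 12)
obs 9: x=2 → posterior Dirichlet(5, 11, 13)
obs 10: x=0 → posterior Dirichlet(6, 11, 13)
obs 11: x=0 → posterior Dirichlet(7, 11, 13)
obs 12: x=0 → posterior Dirichlet(8, 11, 13)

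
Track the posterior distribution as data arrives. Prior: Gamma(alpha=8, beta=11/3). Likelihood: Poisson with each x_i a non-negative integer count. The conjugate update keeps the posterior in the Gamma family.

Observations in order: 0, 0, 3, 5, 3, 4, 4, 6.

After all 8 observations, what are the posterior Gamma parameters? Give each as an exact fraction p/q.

obs 1: x=0 → posterior Gamma(8, 14/3)
obs 2: x=0 → posterior Gamma(8, 17/3)
obs 3: x=3 → posterior Gamma(11, 20/3)
obs 4: x=5 → posterior Gamma(16, 23/3)
obs 5: x=3 → posterior Gamma(19, 26/3)
obs 6: x=4 → posterior Gamma(23, 29/3)
obs 7: x=4 → posterior Gamma(27, 32/3)
obs 8: x=6 → posterior Gamma(33, 35/3)

alpha=33, beta=35/3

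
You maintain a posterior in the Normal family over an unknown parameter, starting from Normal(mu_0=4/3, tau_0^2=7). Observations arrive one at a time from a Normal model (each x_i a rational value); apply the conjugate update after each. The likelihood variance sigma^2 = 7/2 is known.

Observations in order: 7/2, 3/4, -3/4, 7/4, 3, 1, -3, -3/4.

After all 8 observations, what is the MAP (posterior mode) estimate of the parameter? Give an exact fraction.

37/51

obs 1: x=7/2 → posterior Normal(25/9, 7/3)
obs 2: x=3/4 → posterior Normal(59/30, 7/5)
obs 3: x=-3/4 → posterior Normal(25/21, 1)
obs 4: x=7/4 → posterior Normal(71/54, 7/9)
obs 5: x=3 → posterior Normal(107/66, 7/11)
obs 6: x=1 → posterior Normal(119/78, 7/13)
obs 7: x=-3 → posterior Normal(83/90, 7/15)
obs 8: x=-3/4 → posterior Normal(37/51, 7/17)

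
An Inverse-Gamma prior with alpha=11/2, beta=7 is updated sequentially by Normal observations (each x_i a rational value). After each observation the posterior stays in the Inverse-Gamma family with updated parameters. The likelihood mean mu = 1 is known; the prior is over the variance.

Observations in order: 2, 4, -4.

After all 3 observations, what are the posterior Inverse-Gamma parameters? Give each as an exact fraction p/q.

alpha=7, beta=49/2

obs 1: x=2 → posterior Inverse-Gamma(6, 15/2)
obs 2: x=4 → posterior Inverse-Gamma(13/2, 12)
obs 3: x=-4 → posterior Inverse-Gamma(7, 49/2)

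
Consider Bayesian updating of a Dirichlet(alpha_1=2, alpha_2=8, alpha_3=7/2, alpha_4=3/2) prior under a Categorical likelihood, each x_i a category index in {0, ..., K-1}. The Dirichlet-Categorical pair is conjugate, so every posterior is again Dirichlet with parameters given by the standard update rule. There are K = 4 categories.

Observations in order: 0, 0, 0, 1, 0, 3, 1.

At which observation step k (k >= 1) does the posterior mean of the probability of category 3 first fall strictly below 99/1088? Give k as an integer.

obs 1: x=0 → posterior Dirichlet(3, 8, 7/2, 3/2)
obs 2: x=0 → posterior Dirichlet(4, 8, 7/2, 3/2)
obs 3: x=0 → posterior Dirichlet(5, 8, 7/2, 3/2)
obs 4: x=1 → posterior Dirichlet(5, 9, 7/2, 3/2)
obs 5: x=0 → posterior Dirichlet(6, 9, 7/2, 3/2)
obs 6: x=3 → posterior Dirichlet(6, 9, 7/2, 5/2)
obs 7: x=1 → posterior Dirichlet(6, 10, 7/2, 5/2)

k = 2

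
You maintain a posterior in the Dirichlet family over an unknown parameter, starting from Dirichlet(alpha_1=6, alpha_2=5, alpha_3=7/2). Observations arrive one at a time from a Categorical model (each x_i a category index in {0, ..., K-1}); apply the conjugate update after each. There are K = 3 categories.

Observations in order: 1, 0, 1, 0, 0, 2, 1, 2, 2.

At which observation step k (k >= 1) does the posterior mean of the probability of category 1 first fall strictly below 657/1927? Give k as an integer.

k = 9

obs 1: x=1 → posterior Dirichlet(6, 6, 7/2)
obs 2: x=0 → posterior Dirichlet(7, 6, 7/2)
obs 3: x=1 → posterior Dirichlet(7, 7, 7/2)
obs 4: x=0 → posterior Dirichlet(8, 7, 7/2)
obs 5: x=0 → posterior Dirichlet(9, 7, 7/2)
obs 6: x=2 → posterior Dirichlet(9, 7, 9/2)
obs 7: x=1 → posterior Dirichlet(9, 8, 9/2)
obs 8: x=2 → posterior Dirichlet(9, 8, 11/2)
obs 9: x=2 → posterior Dirichlet(9, 8, 13/2)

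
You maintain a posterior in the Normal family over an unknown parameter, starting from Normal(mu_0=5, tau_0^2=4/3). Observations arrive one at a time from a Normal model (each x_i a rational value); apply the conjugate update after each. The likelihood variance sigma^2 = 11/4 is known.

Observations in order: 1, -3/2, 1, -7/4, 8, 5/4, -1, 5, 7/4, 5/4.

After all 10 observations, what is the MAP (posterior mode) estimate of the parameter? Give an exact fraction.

obs 1: x=1 → posterior Normal(181/49, 44/49)
obs 2: x=-3/2 → posterior Normal(157/65, 44/65)
obs 3: x=1 → posterior Normal(173/81, 44/81)
obs 4: x=-7/4 → posterior Normal(145/97, 44/97)
obs 5: x=8 → posterior Normal(273/113, 44/113)
obs 6: x=5/4 → posterior Normal(293/129, 44/129)
obs 7: x=-1 → posterior Normal(277/145, 44/145)
obs 8: x=5 → posterior Normal(51/23, 44/161)
obs 9: x=7/4 → posterior Normal(385/177, 44/177)
obs 10: x=5/4 → posterior Normal(405/193, 44/193)

405/193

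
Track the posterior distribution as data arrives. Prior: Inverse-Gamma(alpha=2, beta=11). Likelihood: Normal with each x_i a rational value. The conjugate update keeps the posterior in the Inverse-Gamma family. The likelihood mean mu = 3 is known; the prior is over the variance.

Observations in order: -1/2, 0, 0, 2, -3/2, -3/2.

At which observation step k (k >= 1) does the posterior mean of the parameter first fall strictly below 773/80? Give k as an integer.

k = 4

obs 1: x=-1/2 → posterior Inverse-Gamma(5/2, 137/8)
obs 2: x=0 → posterior Inverse-Gamma(3, 173/8)
obs 3: x=0 → posterior Inverse-Gamma(7/2, 209/8)
obs 4: x=2 → posterior Inverse-Gamma(4, 213/8)
obs 5: x=-3/2 → posterior Inverse-Gamma(9/2, 147/4)
obs 6: x=-3/2 → posterior Inverse-Gamma(5, 375/8)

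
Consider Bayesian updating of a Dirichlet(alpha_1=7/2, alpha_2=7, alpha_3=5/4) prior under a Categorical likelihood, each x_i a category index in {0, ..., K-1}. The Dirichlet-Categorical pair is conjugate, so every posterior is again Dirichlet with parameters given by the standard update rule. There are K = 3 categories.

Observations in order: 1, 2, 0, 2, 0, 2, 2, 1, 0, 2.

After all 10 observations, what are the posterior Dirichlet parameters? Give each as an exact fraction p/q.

obs 1: x=1 → posterior Dirichlet(7/2, 8, 5/4)
obs 2: x=2 → posterior Dirichlet(7/2, 8, 9/4)
obs 3: x=0 → posterior Dirichlet(9/2, 8, 9/4)
obs 4: x=2 → posterior Dirichlet(9/2, 8, 13/4)
obs 5: x=0 → posterior Dirichlet(11/2, 8, 13/4)
obs 6: x=2 → posterior Dirichlet(11/2, 8, 17/4)
obs 7: x=2 → posterior Dirichlet(11/2, 8, 21/4)
obs 8: x=1 → posterior Dirichlet(11/2, 9, 21/4)
obs 9: x=0 → posterior Dirichlet(13/2, 9, 21/4)
obs 10: x=2 → posterior Dirichlet(13/2, 9, 25/4)

alpha_1=13/2, alpha_2=9, alpha_3=25/4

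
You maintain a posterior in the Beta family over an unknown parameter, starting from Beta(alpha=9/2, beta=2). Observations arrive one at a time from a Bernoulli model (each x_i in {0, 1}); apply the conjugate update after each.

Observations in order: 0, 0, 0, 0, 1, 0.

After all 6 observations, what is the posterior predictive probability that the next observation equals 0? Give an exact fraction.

14/25

obs 1: x=0 → posterior Beta(9/2, 3)
obs 2: x=0 → posterior Beta(9/2, 4)
obs 3: x=0 → posterior Beta(9/2, 5)
obs 4: x=0 → posterior Beta(9/2, 6)
obs 5: x=1 → posterior Beta(11/2, 6)
obs 6: x=0 → posterior Beta(11/2, 7)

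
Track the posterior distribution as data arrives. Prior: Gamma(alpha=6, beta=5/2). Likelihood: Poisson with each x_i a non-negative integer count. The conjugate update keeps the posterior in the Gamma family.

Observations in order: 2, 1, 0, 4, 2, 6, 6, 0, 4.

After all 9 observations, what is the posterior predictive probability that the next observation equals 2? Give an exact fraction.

3244177324037818997528944141197962925906824768/13552527156068805425093160010874271392822265625

obs 1: x=2 → posterior Gamma(8, 7/2)
obs 2: x=1 → posterior Gamma(9, 9/2)
obs 3: x=0 → posterior Gamma(9, 11/2)
obs 4: x=4 → posterior Gamma(13, 13/2)
obs 5: x=2 → posterior Gamma(15, 15/2)
obs 6: x=6 → posterior Gamma(21, 17/2)
obs 7: x=6 → posterior Gamma(27, 19/2)
obs 8: x=0 → posterior Gamma(27, 21/2)
obs 9: x=4 → posterior Gamma(31, 23/2)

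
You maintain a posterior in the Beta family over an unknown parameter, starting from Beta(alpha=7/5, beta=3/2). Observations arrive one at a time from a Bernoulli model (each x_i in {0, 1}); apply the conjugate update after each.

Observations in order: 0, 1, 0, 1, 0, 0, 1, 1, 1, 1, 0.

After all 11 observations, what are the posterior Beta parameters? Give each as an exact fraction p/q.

alpha=37/5, beta=13/2

obs 1: x=0 → posterior Beta(7/5, 5/2)
obs 2: x=1 → posterior Beta(12/5, 5/2)
obs 3: x=0 → posterior Beta(12/5, 7/2)
obs 4: x=1 → posterior Beta(17/5, 7/2)
obs 5: x=0 → posterior Beta(17/5, 9/2)
obs 6: x=0 → posterior Beta(17/5, 11/2)
obs 7: x=1 → posterior Beta(22/5, 11/2)
obs 8: x=1 → posterior Beta(27/5, 11/2)
obs 9: x=1 → posterior Beta(32/5, 11/2)
obs 10: x=1 → posterior Beta(37/5, 11/2)
obs 11: x=0 → posterior Beta(37/5, 13/2)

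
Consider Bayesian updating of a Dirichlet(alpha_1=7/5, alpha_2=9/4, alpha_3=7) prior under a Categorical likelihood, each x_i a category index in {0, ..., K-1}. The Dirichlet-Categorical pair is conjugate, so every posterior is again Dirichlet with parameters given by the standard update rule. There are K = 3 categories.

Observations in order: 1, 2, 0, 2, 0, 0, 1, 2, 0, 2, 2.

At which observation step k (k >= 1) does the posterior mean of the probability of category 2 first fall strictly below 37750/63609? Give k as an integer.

obs 1: x=1 → posterior Dirichlet(7/5, 13/4, 7)
obs 2: x=2 → posterior Dirichlet(7/5, 13/4, 8)
obs 3: x=0 → posterior Dirichlet(12/5, 13/4, 8)
obs 4: x=2 → posterior Dirichlet(12/5, 13/4, 9)
obs 5: x=0 → posterior Dirichlet(17/5, 13/4, 9)
obs 6: x=0 → posterior Dirichlet(22/5, 13/4, 9)
obs 7: x=1 → posterior Dirichlet(22/5, 17/4, 9)
obs 8: x=2 → posterior Dirichlet(22/5, 17/4, 10)
obs 9: x=0 → posterior Dirichlet(27/5, 17/4, 10)
obs 10: x=2 → posterior Dirichlet(27/5, 17/4, 11)
obs 11: x=2 → posterior Dirichlet(27/5, 17/4, 12)

k = 3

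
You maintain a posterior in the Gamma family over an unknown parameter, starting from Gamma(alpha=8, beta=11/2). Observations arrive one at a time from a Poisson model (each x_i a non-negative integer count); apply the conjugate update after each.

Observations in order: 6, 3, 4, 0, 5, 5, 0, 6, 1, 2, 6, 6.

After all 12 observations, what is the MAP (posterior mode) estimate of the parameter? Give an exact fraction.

102/35

obs 1: x=6 → posterior Gamma(14, 13/2)
obs 2: x=3 → posterior Gamma(17, 15/2)
obs 3: x=4 → posterior Gamma(21, 17/2)
obs 4: x=0 → posterior Gamma(21, 19/2)
obs 5: x=5 → posterior Gamma(26, 21/2)
obs 6: x=5 → posterior Gamma(31, 23/2)
obs 7: x=0 → posterior Gamma(31, 25/2)
obs 8: x=6 → posterior Gamma(37, 27/2)
obs 9: x=1 → posterior Gamma(38, 29/2)
obs 10: x=2 → posterior Gamma(40, 31/2)
obs 11: x=6 → posterior Gamma(46, 33/2)
obs 12: x=6 → posterior Gamma(52, 35/2)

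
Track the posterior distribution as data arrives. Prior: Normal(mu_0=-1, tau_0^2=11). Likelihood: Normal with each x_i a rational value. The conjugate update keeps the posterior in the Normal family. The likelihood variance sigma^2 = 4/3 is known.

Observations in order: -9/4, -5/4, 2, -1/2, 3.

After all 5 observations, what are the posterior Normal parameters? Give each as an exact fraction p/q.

mu_0=29/169, tau_0^2=44/169

obs 1: x=-9/4 → posterior Normal(-313/148, 44/37)
obs 2: x=-5/4 → posterior Normal(-239/140, 22/35)
obs 3: x=2 → posterior Normal(-107/206, 44/103)
obs 4: x=-1/2 → posterior Normal(-35/68, 11/34)
obs 5: x=3 → posterior Normal(29/169, 44/169)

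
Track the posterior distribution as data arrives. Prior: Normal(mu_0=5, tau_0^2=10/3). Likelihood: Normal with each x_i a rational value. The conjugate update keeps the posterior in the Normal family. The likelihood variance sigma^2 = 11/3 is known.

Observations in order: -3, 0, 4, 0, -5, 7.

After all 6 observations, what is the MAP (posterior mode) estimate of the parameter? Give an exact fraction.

obs 1: x=-3 → posterior Normal(25/21, 110/63)
obs 2: x=0 → posterior Normal(25/31, 110/93)
obs 3: x=4 → posterior Normal(65/41, 110/123)
obs 4: x=0 → posterior Normal(65/51, 110/153)
obs 5: x=-5 → posterior Normal(15/61, 110/183)
obs 6: x=7 → posterior Normal(85/71, 110/213)

85/71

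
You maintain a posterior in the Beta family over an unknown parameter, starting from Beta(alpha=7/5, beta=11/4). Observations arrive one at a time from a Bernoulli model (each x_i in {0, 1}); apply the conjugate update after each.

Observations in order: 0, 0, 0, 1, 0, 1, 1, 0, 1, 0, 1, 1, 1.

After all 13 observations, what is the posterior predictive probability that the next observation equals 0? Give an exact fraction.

25/49

obs 1: x=0 → posterior Beta(7/5, 15/4)
obs 2: x=0 → posterior Beta(7/5, 19/4)
obs 3: x=0 → posterior Beta(7/5, 23/4)
obs 4: x=1 → posterior Beta(12/5, 23/4)
obs 5: x=0 → posterior Beta(12/5, 27/4)
obs 6: x=1 → posterior Beta(17/5, 27/4)
obs 7: x=1 → posterior Beta(22/5, 27/4)
obs 8: x=0 → posterior Beta(22/5, 31/4)
obs 9: x=1 → posterior Beta(27/5, 31/4)
obs 10: x=0 → posterior Beta(27/5, 35/4)
obs 11: x=1 → posterior Beta(32/5, 35/4)
obs 12: x=1 → posterior Beta(37/5, 35/4)
obs 13: x=1 → posterior Beta(42/5, 35/4)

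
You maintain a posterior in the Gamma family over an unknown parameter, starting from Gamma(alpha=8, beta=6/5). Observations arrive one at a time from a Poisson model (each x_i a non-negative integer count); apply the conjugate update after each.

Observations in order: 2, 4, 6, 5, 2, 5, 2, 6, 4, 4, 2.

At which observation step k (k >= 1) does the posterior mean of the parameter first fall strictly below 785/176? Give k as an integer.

obs 1: x=2 → posterior Gamma(10, 11/5)
obs 2: x=4 → posterior Gamma(14, 16/5)
obs 3: x=6 → posterior Gamma(20, 21/5)
obs 4: x=5 → posterior Gamma(25, 26/5)
obs 5: x=2 → posterior Gamma(27, 31/5)
obs 6: x=5 → posterior Gamma(32, 36/5)
obs 7: x=2 → posterior Gamma(34, 41/5)
obs 8: x=6 → posterior Gamma(40, 46/5)
obs 9: x=4 → posterior Gamma(44, 51/5)
obs 10: x=4 → posterior Gamma(48, 56/5)
obs 11: x=2 → posterior Gamma(50, 61/5)

k = 2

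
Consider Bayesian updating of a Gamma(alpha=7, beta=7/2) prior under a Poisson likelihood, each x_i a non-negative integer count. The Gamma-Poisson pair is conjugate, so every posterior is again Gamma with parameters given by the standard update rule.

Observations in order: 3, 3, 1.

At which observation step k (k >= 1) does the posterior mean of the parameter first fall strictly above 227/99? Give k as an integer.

k = 2

obs 1: x=3 → posterior Gamma(10, 9/2)
obs 2: x=3 → posterior Gamma(13, 11/2)
obs 3: x=1 → posterior Gamma(14, 13/2)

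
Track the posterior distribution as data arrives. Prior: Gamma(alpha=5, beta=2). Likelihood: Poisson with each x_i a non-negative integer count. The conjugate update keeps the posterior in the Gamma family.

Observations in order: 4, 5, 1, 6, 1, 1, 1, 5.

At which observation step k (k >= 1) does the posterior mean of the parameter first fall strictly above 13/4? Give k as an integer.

k = 2

obs 1: x=4 → posterior Gamma(9, 3)
obs 2: x=5 → posterior Gamma(14, 4)
obs 3: x=1 → posterior Gamma(15, 5)
obs 4: x=6 → posterior Gamma(21, 6)
obs 5: x=1 → posterior Gamma(22, 7)
obs 6: x=1 → posterior Gamma(23, 8)
obs 7: x=1 → posterior Gamma(24, 9)
obs 8: x=5 → posterior Gamma(29, 10)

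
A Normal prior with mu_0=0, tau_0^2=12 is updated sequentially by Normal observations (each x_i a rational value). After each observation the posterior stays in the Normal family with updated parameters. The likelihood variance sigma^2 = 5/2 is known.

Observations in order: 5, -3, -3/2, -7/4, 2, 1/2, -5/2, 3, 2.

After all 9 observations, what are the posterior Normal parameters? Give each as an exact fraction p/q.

obs 1: x=5 → posterior Normal(120/29, 60/29)
obs 2: x=-3 → posterior Normal(48/53, 60/53)
obs 3: x=-3/2 → posterior Normal(12/77, 60/77)
obs 4: x=-7/4 → posterior Normal(-30/101, 60/101)
obs 5: x=2 → posterior Normal(18/125, 12/25)
obs 6: x=1/2 → posterior Normal(30/149, 60/149)
obs 7: x=-5/2 → posterior Normal(-30/173, 60/173)
obs 8: x=3 → posterior Normal(42/197, 60/197)
obs 9: x=2 → posterior Normal(90/221, 60/221)

mu_0=90/221, tau_0^2=60/221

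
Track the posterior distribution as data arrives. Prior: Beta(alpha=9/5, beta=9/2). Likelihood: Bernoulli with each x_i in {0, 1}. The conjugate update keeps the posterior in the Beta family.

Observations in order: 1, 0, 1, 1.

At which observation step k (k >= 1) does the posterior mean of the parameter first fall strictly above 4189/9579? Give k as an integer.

obs 1: x=1 → posterior Beta(14/5, 9/2)
obs 2: x=0 → posterior Beta(14/5, 11/2)
obs 3: x=1 → posterior Beta(19/5, 11/2)
obs 4: x=1 → posterior Beta(24/5, 11/2)

k = 4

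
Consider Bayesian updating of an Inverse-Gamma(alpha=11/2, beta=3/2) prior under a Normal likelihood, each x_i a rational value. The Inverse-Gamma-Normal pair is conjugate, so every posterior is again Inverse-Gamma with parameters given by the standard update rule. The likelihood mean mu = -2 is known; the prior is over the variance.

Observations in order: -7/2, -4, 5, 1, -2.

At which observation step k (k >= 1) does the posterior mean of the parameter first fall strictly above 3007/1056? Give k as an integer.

obs 1: x=-7/2 → posterior Inverse-Gamma(6, 21/8)
obs 2: x=-4 → posterior Inverse-Gamma(13/2, 37/8)
obs 3: x=5 → posterior Inverse-Gamma(7, 233/8)
obs 4: x=1 → posterior Inverse-Gamma(15/2, 269/8)
obs 5: x=-2 → posterior Inverse-Gamma(8, 269/8)

k = 3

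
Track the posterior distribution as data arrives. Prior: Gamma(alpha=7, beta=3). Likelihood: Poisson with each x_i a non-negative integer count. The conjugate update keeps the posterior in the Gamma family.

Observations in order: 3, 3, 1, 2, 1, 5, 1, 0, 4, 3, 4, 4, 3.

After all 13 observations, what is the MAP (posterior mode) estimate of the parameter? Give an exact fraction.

5/2

obs 1: x=3 → posterior Gamma(10, 4)
obs 2: x=3 → posterior Gamma(13, 5)
obs 3: x=1 → posterior Gamma(14, 6)
obs 4: x=2 → posterior Gamma(16, 7)
obs 5: x=1 → posterior Gamma(17, 8)
obs 6: x=5 → posterior Gamma(22, 9)
obs 7: x=1 → posterior Gamma(23, 10)
obs 8: x=0 → posterior Gamma(23, 11)
obs 9: x=4 → posterior Gamma(27, 12)
obs 10: x=3 → posterior Gamma(30, 13)
obs 11: x=4 → posterior Gamma(34, 14)
obs 12: x=4 → posterior Gamma(38, 15)
obs 13: x=3 → posterior Gamma(41, 16)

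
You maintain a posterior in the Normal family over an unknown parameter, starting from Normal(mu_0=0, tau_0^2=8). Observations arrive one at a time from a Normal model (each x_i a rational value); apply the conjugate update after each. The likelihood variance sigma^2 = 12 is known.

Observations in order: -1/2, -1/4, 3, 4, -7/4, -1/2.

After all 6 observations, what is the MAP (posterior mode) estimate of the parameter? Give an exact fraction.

obs 1: x=-1/2 → posterior Normal(-1/5, 24/5)
obs 2: x=-1/4 → posterior Normal(-3/14, 24/7)
obs 3: x=3 → posterior Normal(1/2, 8/3)
obs 4: x=4 → posterior Normal(25/22, 24/11)
obs 5: x=-7/4 → posterior Normal(9/13, 24/13)
obs 6: x=-1/2 → posterior Normal(8/15, 8/5)

8/15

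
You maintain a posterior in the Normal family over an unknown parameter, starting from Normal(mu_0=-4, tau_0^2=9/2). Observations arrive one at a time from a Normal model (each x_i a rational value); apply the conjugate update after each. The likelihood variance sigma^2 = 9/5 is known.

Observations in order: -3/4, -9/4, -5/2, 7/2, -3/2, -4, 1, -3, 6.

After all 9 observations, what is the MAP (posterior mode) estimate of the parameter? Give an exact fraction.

-51/94

obs 1: x=-3/4 → posterior Normal(-47/28, 9/7)
obs 2: x=-9/4 → posterior Normal(-23/12, 3/4)
obs 3: x=-5/2 → posterior Normal(-71/34, 9/17)
obs 4: x=7/2 → posterior Normal(-9/11, 9/22)
obs 5: x=-3/2 → posterior Normal(-17/18, 1/3)
obs 6: x=-4 → posterior Normal(-91/64, 9/32)
obs 7: x=1 → posterior Normal(-81/74, 9/37)
obs 8: x=-3 → posterior Normal(-37/28, 3/14)
obs 9: x=6 → posterior Normal(-51/94, 9/47)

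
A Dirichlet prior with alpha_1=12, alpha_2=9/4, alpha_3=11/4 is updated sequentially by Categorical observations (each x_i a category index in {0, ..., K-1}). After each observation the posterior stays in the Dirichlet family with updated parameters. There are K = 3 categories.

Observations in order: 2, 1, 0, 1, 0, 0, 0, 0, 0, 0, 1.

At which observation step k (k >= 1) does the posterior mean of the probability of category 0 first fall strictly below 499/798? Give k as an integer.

k = 4

obs 1: x=2 → posterior Dirichlet(12, 9/4, 15/4)
obs 2: x=1 → posterior Dirichlet(12, 13/4, 15/4)
obs 3: x=0 → posterior Dirichlet(13, 13/4, 15/4)
obs 4: x=1 → posterior Dirichlet(13, 17/4, 15/4)
obs 5: x=0 → posterior Dirichlet(14, 17/4, 15/4)
obs 6: x=0 → posterior Dirichlet(15, 17/4, 15/4)
obs 7: x=0 → posterior Dirichlet(16, 17/4, 15/4)
obs 8: x=0 → posterior Dirichlet(17, 17/4, 15/4)
obs 9: x=0 → posterior Dirichlet(18, 17/4, 15/4)
obs 10: x=0 → posterior Dirichlet(19, 17/4, 15/4)
obs 11: x=1 → posterior Dirichlet(19, 21/4, 15/4)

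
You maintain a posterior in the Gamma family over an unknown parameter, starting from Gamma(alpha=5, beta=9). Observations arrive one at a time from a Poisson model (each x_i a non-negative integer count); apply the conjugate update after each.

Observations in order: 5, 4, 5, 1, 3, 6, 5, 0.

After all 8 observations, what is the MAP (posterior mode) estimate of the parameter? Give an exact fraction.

obs 1: x=5 → posterior Gamma(10, 10)
obs 2: x=4 → posterior Gamma(14, 11)
obs 3: x=5 → posterior Gamma(19, 12)
obs 4: x=1 → posterior Gamma(20, 13)
obs 5: x=3 → posterior Gamma(23, 14)
obs 6: x=6 → posterior Gamma(29, 15)
obs 7: x=5 → posterior Gamma(34, 16)
obs 8: x=0 → posterior Gamma(34, 17)

33/17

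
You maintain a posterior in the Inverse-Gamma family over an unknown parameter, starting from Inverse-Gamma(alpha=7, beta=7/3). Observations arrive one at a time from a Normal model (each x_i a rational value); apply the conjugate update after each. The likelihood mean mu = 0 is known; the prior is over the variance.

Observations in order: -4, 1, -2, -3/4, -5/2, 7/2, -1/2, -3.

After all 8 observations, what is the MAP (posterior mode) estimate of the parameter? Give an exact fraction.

obs 1: x=-4 → posterior Inverse-Gamma(15/2, 31/3)
obs 2: x=1 → posterior Inverse-Gamma(8, 65/6)
obs 3: x=-2 → posterior Inverse-Gamma(17/2, 77/6)
obs 4: x=-3/4 → posterior Inverse-Gamma(9, 1259/96)
obs 5: x=-5/2 → posterior Inverse-Gamma(19/2, 1559/96)
obs 6: x=7/2 → posterior Inverse-Gamma(10, 2147/96)
obs 7: x=-1/2 → posterior Inverse-Gamma(21/2, 2159/96)
obs 8: x=-3 → posterior Inverse-Gamma(11, 2591/96)

2591/1152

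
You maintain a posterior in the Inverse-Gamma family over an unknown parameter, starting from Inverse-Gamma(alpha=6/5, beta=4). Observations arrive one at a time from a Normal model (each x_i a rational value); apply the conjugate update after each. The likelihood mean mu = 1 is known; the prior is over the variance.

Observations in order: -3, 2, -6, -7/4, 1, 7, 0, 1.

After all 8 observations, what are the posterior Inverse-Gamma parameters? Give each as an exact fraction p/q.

alpha=26/5, beta=1897/32

obs 1: x=-3 → posterior Inverse-Gamma(17/10, 12)
obs 2: x=2 → posterior Inverse-Gamma(11/5, 25/2)
obs 3: x=-6 → posterior Inverse-Gamma(27/10, 37)
obs 4: x=-7/4 → posterior Inverse-Gamma(16/5, 1305/32)
obs 5: x=1 → posterior Inverse-Gamma(37/10, 1305/32)
obs 6: x=7 → posterior Inverse-Gamma(21/5, 1881/32)
obs 7: x=0 → posterior Inverse-Gamma(47/10, 1897/32)
obs 8: x=1 → posterior Inverse-Gamma(26/5, 1897/32)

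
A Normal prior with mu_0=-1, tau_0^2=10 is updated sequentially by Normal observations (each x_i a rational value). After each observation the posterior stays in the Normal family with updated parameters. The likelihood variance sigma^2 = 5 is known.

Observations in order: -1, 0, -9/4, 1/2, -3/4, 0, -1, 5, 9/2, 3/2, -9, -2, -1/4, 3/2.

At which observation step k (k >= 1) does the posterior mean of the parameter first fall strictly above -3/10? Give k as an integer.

obs 1: x=-1 → posterior Normal(-1, 10/3)
obs 2: x=0 → posterior Normal(-3/5, 2)
obs 3: x=-9/4 → posterior Normal(-15/14, 10/7)
obs 4: x=1/2 → posterior Normal(-13/18, 10/9)
obs 5: x=-3/4 → posterior Normal(-8/11, 10/11)
obs 6: x=0 → posterior Normal(-8/13, 10/13)
obs 7: x=-1 → posterior Normal(-2/3, 2/3)
obs 8: x=5 → posterior Normal(0, 10/17)
obs 9: x=9/2 → posterior Normal(9/19, 10/19)
obs 10: x=3/2 → posterior Normal(4/7, 10/21)
obs 11: x=-9 → posterior Normal(-6/23, 10/23)
obs 12: x=-2 → posterior Normal(-2/5, 2/5)
obs 13: x=-1/4 → posterior Normal(-7/18, 10/27)
obs 14: x=3/2 → posterior Normal(-15/58, 10/29)

k = 8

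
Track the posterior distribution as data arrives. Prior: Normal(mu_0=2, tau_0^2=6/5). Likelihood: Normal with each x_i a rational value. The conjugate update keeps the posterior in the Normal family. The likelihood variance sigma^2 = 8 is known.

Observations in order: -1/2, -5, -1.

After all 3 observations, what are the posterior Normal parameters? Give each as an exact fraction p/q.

obs 1: x=-1/2 → posterior Normal(77/46, 24/23)
obs 2: x=-5 → posterior Normal(47/52, 12/13)
obs 3: x=-1 → posterior Normal(41/58, 24/29)

mu_0=41/58, tau_0^2=24/29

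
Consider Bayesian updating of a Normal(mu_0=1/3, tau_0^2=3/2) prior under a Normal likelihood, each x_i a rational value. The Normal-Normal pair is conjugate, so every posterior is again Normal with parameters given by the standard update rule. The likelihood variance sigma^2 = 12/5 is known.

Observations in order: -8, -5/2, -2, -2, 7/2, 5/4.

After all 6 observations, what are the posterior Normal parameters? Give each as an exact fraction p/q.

mu_0=-553/456, tau_0^2=6/19

obs 1: x=-8 → posterior Normal(-112/39, 12/13)
obs 2: x=-5/2 → posterior Normal(-299/108, 2/3)
obs 3: x=-2 → posterior Normal(-359/138, 12/23)
obs 4: x=-2 → posterior Normal(-419/168, 3/7)
obs 5: x=7/2 → posterior Normal(-157/99, 4/11)
obs 6: x=5/4 → posterior Normal(-553/456, 6/19)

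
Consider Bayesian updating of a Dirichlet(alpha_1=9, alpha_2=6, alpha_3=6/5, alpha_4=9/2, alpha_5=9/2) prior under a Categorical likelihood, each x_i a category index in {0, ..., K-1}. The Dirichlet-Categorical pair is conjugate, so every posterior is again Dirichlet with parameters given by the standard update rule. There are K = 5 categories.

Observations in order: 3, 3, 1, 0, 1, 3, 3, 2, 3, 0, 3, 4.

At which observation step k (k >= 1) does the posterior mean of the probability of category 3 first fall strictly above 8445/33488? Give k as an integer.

k = 7

obs 1: x=3 → posterior Dirichlet(9, 6, 6/5, 11/2, 9/2)
obs 2: x=3 → posterior Dirichlet(9, 6, 6/5, 13/2, 9/2)
obs 3: x=1 → posterior Dirichlet(9, 7, 6/5, 13/2, 9/2)
obs 4: x=0 → posterior Dirichlet(10, 7, 6/5, 13/2, 9/2)
obs 5: x=1 → posterior Dirichlet(10, 8, 6/5, 13/2, 9/2)
obs 6: x=3 → posterior Dirichlet(10, 8, 6/5, 15/2, 9/2)
obs 7: x=3 → posterior Dirichlet(10, 8, 6/5, 17/2, 9/2)
obs 8: x=2 → posterior Dirichlet(10, 8, 11/5, 17/2, 9/2)
obs 9: x=3 → posterior Dirichlet(10, 8, 11/5, 19/2, 9/2)
obs 10: x=0 → posterior Dirichlet(11, 8, 11/5, 19/2, 9/2)
obs 11: x=3 → posterior Dirichlet(11, 8, 11/5, 21/2, 9/2)
obs 12: x=4 → posterior Dirichlet(11, 8, 11/5, 21/2, 11/2)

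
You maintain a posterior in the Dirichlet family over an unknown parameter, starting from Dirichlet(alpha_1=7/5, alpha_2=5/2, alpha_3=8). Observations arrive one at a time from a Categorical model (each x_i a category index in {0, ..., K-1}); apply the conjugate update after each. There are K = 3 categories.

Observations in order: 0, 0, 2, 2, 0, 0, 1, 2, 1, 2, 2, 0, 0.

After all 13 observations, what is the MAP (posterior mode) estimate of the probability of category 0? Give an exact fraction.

obs 1: x=0 → posterior Dirichlet(12/5, 5/2, 8)
obs 2: x=0 → posterior Dirichlet(17/5, 5/2, 8)
obs 3: x=2 → posterior Dirichlet(17/5, 5/2, 9)
obs 4: x=2 → posterior Dirichlet(17/5, 5/2, 10)
obs 5: x=0 → posterior Dirichlet(22/5, 5/2, 10)
obs 6: x=0 → posterior Dirichlet(27/5, 5/2, 10)
obs 7: x=1 → posterior Dirichlet(27/5, 7/2, 10)
obs 8: x=2 → posterior Dirichlet(27/5, 7/2, 11)
obs 9: x=1 → posterior Dirichlet(27/5, 9/2, 11)
obs 10: x=2 → posterior Dirichlet(27/5, 9/2, 12)
obs 11: x=2 → posterior Dirichlet(27/5, 9/2, 13)
obs 12: x=0 → posterior Dirichlet(32/5, 9/2, 13)
obs 13: x=0 → posterior Dirichlet(37/5, 9/2, 13)

64/219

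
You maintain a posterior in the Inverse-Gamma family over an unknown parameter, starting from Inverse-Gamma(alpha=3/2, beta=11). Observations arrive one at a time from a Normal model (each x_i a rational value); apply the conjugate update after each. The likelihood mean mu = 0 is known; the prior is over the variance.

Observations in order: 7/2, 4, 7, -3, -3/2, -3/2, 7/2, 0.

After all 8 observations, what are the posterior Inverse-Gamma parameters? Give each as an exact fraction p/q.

obs 1: x=7/2 → posterior Inverse-Gamma(2, 137/8)
obs 2: x=4 → posterior Inverse-Gamma(5/2, 201/8)
obs 3: x=7 → posterior Inverse-Gamma(3, 397/8)
obs 4: x=-3 → posterior Inverse-Gamma(7/2, 433/8)
obs 5: x=-3/2 → posterior Inverse-Gamma(4, 221/4)
obs 6: x=-3/2 → posterior Inverse-Gamma(9/2, 451/8)
obs 7: x=7/2 → posterior Inverse-Gamma(5, 125/2)
obs 8: x=0 → posterior Inverse-Gamma(11/2, 125/2)

alpha=11/2, beta=125/2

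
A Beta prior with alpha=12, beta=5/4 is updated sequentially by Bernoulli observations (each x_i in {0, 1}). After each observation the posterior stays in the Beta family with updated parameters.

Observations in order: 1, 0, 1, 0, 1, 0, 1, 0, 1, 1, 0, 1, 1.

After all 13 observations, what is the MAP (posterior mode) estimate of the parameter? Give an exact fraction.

obs 1: x=1 → posterior Beta(13, 5/4)
obs 2: x=0 → posterior Beta(13, 9/4)
obs 3: x=1 → posterior Beta(14, 9/4)
obs 4: x=0 → posterior Beta(14, 13/4)
obs 5: x=1 → posterior Beta(15, 13/4)
obs 6: x=0 → posterior Beta(15, 17/4)
obs 7: x=1 → posterior Beta(16, 17/4)
obs 8: x=0 → posterior Beta(16, 21/4)
obs 9: x=1 → posterior Beta(17, 21/4)
obs 10: x=1 → posterior Beta(18, 21/4)
obs 11: x=0 → posterior Beta(18, 25/4)
obs 12: x=1 → posterior Beta(19, 25/4)
obs 13: x=1 → posterior Beta(20, 25/4)

76/97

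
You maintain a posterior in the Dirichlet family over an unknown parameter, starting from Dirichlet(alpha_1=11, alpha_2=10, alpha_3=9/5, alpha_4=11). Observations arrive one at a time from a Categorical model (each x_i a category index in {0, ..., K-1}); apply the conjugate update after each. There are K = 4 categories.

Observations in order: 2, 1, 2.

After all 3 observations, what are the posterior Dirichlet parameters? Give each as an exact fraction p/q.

alpha_1=11, alpha_2=11, alpha_3=19/5, alpha_4=11

obs 1: x=2 → posterior Dirichlet(11, 10, 14/5, 11)
obs 2: x=1 → posterior Dirichlet(11, 11, 14/5, 11)
obs 3: x=2 → posterior Dirichlet(11, 11, 19/5, 11)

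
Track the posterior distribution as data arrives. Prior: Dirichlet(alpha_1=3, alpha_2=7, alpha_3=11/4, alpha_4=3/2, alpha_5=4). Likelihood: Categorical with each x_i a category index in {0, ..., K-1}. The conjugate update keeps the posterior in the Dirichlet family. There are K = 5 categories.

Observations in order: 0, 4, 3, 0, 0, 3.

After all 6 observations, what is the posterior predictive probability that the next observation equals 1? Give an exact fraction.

obs 1: x=0 → posterior Dirichlet(4, 7, 11/4, 3/2, 4)
obs 2: x=4 → posterior Dirichlet(4, 7, 11/4, 3/2, 5)
obs 3: x=3 → posterior Dirichlet(4, 7, 11/4, 5/2, 5)
obs 4: x=0 → posterior Dirichlet(5, 7, 11/4, 5/2, 5)
obs 5: x=0 → posterior Dirichlet(6, 7, 11/4, 5/2, 5)
obs 6: x=3 → posterior Dirichlet(6, 7, 11/4, 7/2, 5)

28/97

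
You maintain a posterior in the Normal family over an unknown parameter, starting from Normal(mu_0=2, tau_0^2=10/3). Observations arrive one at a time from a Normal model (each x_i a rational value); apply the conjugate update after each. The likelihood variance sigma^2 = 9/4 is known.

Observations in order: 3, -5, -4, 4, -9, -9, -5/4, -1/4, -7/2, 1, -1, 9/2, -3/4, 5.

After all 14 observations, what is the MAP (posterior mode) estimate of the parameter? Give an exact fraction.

obs 1: x=3 → posterior Normal(174/67, 90/67)
obs 2: x=-5 → posterior Normal(-26/107, 90/107)
obs 3: x=-4 → posterior Normal(-62/49, 30/49)
obs 4: x=4 → posterior Normal(-26/187, 90/187)
obs 5: x=-9 → posterior Normal(-386/227, 90/227)
obs 6: x=-9 → posterior Normal(-746/267, 30/89)
obs 7: x=-5/4 → posterior Normal(-796/307, 90/307)
obs 8: x=-1/4 → posterior Normal(-806/347, 90/347)
obs 9: x=-7/2 → posterior Normal(-22/9, 10/43)
obs 10: x=1 → posterior Normal(-906/427, 90/427)
obs 11: x=-1 → posterior Normal(-946/467, 90/467)
obs 12: x=9/2 → posterior Normal(-766/507, 30/169)
obs 13: x=-3/4 → posterior Normal(-796/547, 90/547)
obs 14: x=5 → posterior Normal(-596/587, 90/587)

-596/587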